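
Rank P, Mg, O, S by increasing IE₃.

P < S < O < Mg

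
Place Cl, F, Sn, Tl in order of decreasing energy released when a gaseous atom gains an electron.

Cl > F > Sn > Tl

F is in period 2, group 17; Cl is in period 3, group 17; Sn is in period 5, group 14; Tl is in period 6, group 13.
Atoms with high Z_eff and room in the valence shell (especially the halogens) have the most exothermic electron affinities.
Here both period and group differ, so the two effects have to be weighed against each other.
Sn > Tl: both effects reinforce here, so Sn is clearly the higher of the two.
F > Sn: relative to Sn, both the across-period and down-group shifts push F's electron affinity up.
Cl > F: this pair runs against the simple trend — see the exception note.
Note the exception: Cl has a higher electron affinity than F, contrary to the simple trend — F's small 2p subshell makes the incoming electron feel strong e⁻–e⁻ repulsion, so Cl actually releases more energy on gaining an electron.
Approximate values (kJ/mol): F 328, Cl 349, Sn 107, Tl 19.
So from highest to lowest: Cl > F > Sn > Tl.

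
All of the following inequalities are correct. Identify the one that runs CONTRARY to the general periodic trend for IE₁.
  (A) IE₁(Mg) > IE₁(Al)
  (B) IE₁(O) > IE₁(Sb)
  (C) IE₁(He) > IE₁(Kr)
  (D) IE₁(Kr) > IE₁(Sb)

The general trend: IE₁ increases across a period and decreases down a group.
(A) Mg (period 3, group 2) vs Al (period 3, group 13): the stated order contradicts the simple trend.
(B) O (period 2, group 16) vs Sb (period 5, group 15): the stated order agrees with the simple trend.
(C) He (period 1, group 18) vs Kr (period 4, group 18): the stated order agrees with the simple trend.
(D) Kr (period 4, group 18) vs Sb (period 5, group 15): the stated order agrees with the simple trend.
The exception is (A): Al's single 3p electron is easier to remove than one from Mg's filled 3s².

(A)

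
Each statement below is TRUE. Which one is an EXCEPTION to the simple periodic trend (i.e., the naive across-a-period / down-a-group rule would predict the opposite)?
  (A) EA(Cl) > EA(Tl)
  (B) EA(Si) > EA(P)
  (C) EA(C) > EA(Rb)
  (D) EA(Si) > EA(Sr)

The general trend: electron affinity increases across a period and decreases down a group.
(A) Cl (period 3, group 17) vs Tl (period 6, group 13): the stated order agrees with the simple trend.
(B) Si (period 3, group 14) vs P (period 3, group 15): the stated order contradicts the simple trend.
(C) C (period 2, group 14) vs Rb (period 5, group 1): the stated order agrees with the simple trend.
(D) Si (period 3, group 14) vs Sr (period 5, group 2): the stated order agrees with the simple trend.
The exception is (B): adding an electron to P's half-filled 3p³ is unfavourable, so Si (3p²) has the more exothermic EA.

(B)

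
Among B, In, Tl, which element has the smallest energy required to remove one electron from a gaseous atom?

B is in period 2, group 13; In is in period 5, group 13; Tl is in period 6, group 13.
Removing the outermost electron gets harder across a period and easier down a group.
All are in group 13; the group trend (first ionization energy increases up the group) applies, with the exception below.
Note the exception: Tl has a higher first ionization energy than In, contrary to the simple trend — relativistic 6s stabilisation and poor 4f/5d shielding distort the trend for the heavy p-block elements.
Tabulated first ionization energy (kJ/mol): B 801, In 558, Tl 589.
The smallest energy required to remove one electron from a gaseous atom among these belongs to In.

In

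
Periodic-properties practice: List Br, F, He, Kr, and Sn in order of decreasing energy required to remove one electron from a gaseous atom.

He is in period 1, group 18; F is in period 2, group 17; Br is in period 4, group 17; Kr is in period 4, group 18; Sn is in period 5, group 14.
First ionization energy rises across a period (greater Z_eff holds electrons more tightly) and falls down a group (valence electrons are farther from the nucleus).
Here both period and group differ, so the two effects have to be weighed against each other.
Br > Sn: relative to Sn, both the across-period and down-group shifts push Br's first ionization energy up.
Kr > Br: both are in period 4; the period trend gives Kr the larger value.
F > Kr: period and group pull opposite ways; the down-group shift dominates (1681 vs 1351 kJ/mol).
He > F: both effects reinforce here, so He is clearly the higher of the two.
Approximate values (kJ/mol): He 2372, F 1681, Br 1140, Kr 1351, Sn 709.
So from highest to lowest: He > F > Kr > Br > Sn.

He > F > Kr > Br > Sn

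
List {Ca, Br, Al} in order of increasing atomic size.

Br < Al < Ca

Al is in period 3, group 13; Ca is in period 4, group 2; Br is in period 4, group 17.
Radius decreases left→right (rising Z_eff, same n) and increases top→bottom (higher n).
Neither a single period nor a single group — weigh both effects.
Al > Br: the two effects oppose for this pair; the across-period effect wins (126 vs 114 pm).
Ca > Al: both effects reinforce here, so Ca is clearly the larger of the two.
Approximate values (pm): Al 126, Ca 171, Br 114.
So from smallest to largest: Br < Al < Ca.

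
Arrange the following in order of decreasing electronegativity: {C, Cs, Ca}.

C > Ca > Cs

C is in period 2, group 14; Ca is in period 4, group 2; Cs is in period 6, group 1.
Atoms toward the upper right of the periodic table pull bonding electrons most strongly.
These span different periods and groups, so the two trends combine.
Ca > Cs: both effects reinforce here, so Ca is clearly the higher of the two.
C > Ca: relative to Ca, both the across-period and down-group shifts push C's electronegativity up.
Tabulated electronegativity (Pauling): C 2.55, Ca 1.00, Cs 0.79.
So from highest to lowest: C > Ca > Cs.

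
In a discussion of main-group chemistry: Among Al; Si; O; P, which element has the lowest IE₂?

IE_2 is the cost of taking one more electron from the +1 cation: Al⁺ still has 2 valence electrons; Si⁺ still has 3 valence electrons; O⁺ still has 5 valence electrons; P⁺ still has 4 valence electrons.
All are still removing valence electrons, so compare the +1 ions as you would atoms: IE_2 generally rises across a period (higher Z_eff) and falls down a group (larger shell), subject to the usual subshell exceptions.
Valence configurations: Al⁺ [Ne]3s², Si⁺ [Ne]3s²3p¹, O⁺ [He]2s²2p³, P⁺ [Ne]3s²3p².
Si⁺ loses a lone 3p electron whereas Al⁺ must break into a filled 3s² pair, so IE_2(Al) > IE_2(Si) even though Si has the higher nuclear charge.
Tabulated IE_2 (kJ/mol): Al 1817, Si 1577, O 3388, P 1907.
Hence IE_2: Si < Al < P < O.

Si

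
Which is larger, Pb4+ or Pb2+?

Both ions have Z = 82 protons, but Pb4+ has lost more electrons, so its remaining electrons feel a larger effective nuclear charge per electron and are pulled in more tightly.
Higher positive charge → smaller ion, so Pb2+ > Pb4+.

Pb2+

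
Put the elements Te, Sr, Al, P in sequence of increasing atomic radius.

Radius decreases left→right (rising Z_eff, same n) and increases top→bottom (higher n).
These span different periods and groups, so the two trends combine.
Al > P: Al lies to the left of P in period 3, so the across-period effect alone puts Al larger.
Te > Al: the two effects oppose for this pair; the down-group effect wins (136 vs 126 pm).
Sr > Te: Sr lies to the left of Te in period 5, so the across-period effect alone puts Sr larger.
For reference (pm): Al 126, P 111, Sr 185, Te 136.
So from smallest to largest: P < Al < Te < Sr.

P < Al < Te < Sr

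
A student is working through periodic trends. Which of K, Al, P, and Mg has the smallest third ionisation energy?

The third ionization energy removes an electron from the +2 ion. For each element: K²⁺ is already 1 electron into the core; Al²⁺ still has 1 valence electron; P²⁺ still has 3 valence electrons; Mg²⁺ is the bare [Ne] core.
Core electrons are held far more tightly than valence electrons, so K and Mg top the IE_3 order.
Valence configurations: Al²⁺ [Ne]3s¹, P²⁺ [Ne]3s²3p¹.
Tabulated IE_3 (kJ/mol): K 4420, Al 2745, P 2914, Mg 7733.
Hence IE_3: Al < P < K < Mg.

Al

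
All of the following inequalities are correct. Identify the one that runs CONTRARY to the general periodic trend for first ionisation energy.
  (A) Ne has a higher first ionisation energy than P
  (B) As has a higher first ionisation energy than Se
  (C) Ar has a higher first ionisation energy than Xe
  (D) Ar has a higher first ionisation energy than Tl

(B)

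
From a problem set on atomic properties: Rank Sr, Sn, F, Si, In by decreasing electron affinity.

F, Si, Sn, In, Sr

F is in period 2, group 17; Si is in period 3, group 14; Sr is in period 5, group 2; In is in period 5, group 13; Sn is in period 5, group 14.
Adding an electron releases more energy for atoms nearer the top right (short of the noble gases).
Neither a single period nor a single group — weigh both effects.
In > Sr: both are in period 5; the period trend gives In the larger value.
Sn > In: both are in period 5; the period trend gives Sn the larger value.
Si > Sn: Si sits above Sn in group 14, so the down-group effect alone puts Si higher.
F > Si: relative to Si, both the across-period and down-group shifts push F's electron affinity up.
For reference (kJ/mol): F 328, Si 134, Sr 5, In 29, Sn 107.
So from highest to lowest: F > Si > Sn > In > Sr.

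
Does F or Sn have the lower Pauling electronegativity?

Sn

EN rises left→right (higher Z_eff, smaller atoms) and falls top→bottom (larger, more shielded atoms).
Here both period and group differ, so the two effects have to be weighed against each other.
F > Sn: both effects reinforce here, so F is clearly the higher of the two.
Tabulated electronegativity (Pauling): F 3.98, Sn 1.96.
So Sn has the lower Pauling electronegativity (Sn < F).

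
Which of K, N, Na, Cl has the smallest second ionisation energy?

The second ionization energy removes an electron from the +1 ion. For each element: K⁺ is the bare [Ar] core; N⁺ still has 4 valence electrons; Na⁺ is the bare [Ne] core; Cl⁺ still has 6 valence electrons.
Pulling an electron out of a noble-gas core costs far more than removing a remaining valence electron, so K and Na sit at the high end of IE_2.
Valence configurations: N⁺ [He]2s²2p², Cl⁺ [Ne]3s²3p⁴.
Tabulated IE_2 (kJ/mol): K 3052, N 2856, Na 4562, Cl 2298.
Overall IE_2 order: Cl < N < K < Na.

Cl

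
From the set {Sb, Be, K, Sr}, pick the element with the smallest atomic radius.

Be

Be is in period 2, group 2; K is in period 4, group 1; Sr is in period 5, group 2; Sb is in period 5, group 15.
Radius decreases left→right (rising Z_eff, same n) and increases top→bottom (higher n).
Neither a single period nor a single group — weigh both effects.
Sb > Be: period and group pull opposite ways; the down-group shift dominates (140 vs 102 pm).
Sr > Sb: both are in period 5; the period trend gives Sr the larger value.
K > Sr: period and group pull opposite ways; the across-period shift dominates (196 vs 185 pm).
For reference (pm): Be 102, K 196, Sr 185, Sb 140.
The smallest atomic radius among these belongs to Be.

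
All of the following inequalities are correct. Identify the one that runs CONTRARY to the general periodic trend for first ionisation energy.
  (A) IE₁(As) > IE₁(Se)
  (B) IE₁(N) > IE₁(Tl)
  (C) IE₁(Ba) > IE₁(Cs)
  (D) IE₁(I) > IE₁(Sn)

The general trend: first ionisation energy increases across a period and decreases down a group.
(A) As (period 4, group 15) vs Se (period 4, group 16): the stated order contradicts the simple trend.
(B) N (period 2, group 15) vs Tl (period 6, group 13): the stated order agrees with the simple trend.
(C) Ba (period 6, group 2) vs Cs (period 6, group 1): the stated order agrees with the simple trend.
(D) I (period 5, group 17) vs Sn (period 5, group 14): the stated order agrees with the simple trend.
The exception is (A): Se (4p⁴) ionizes more easily than half-filled As (4p³).

(A)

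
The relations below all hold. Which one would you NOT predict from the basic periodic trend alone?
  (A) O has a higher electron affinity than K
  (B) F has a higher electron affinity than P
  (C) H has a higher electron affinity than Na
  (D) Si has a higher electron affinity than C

The general trend: electron affinity increases across a period and decreases down a group.
(A) O (period 2, group 16) vs K (period 4, group 1): the stated order agrees with the simple trend.
(B) F (period 2, group 17) vs P (period 3, group 15): the stated order agrees with the simple trend.
(C) H (period 1, group 1) vs Na (period 3, group 1): the stated order agrees with the simple trend.
(D) Si (period 3, group 14) vs C (period 2, group 14): the stated order contradicts the simple trend.
The exception is (D): Si's larger, more diffuse 3p orbitals accept an added electron slightly more readily than C's compact 2p.

(D)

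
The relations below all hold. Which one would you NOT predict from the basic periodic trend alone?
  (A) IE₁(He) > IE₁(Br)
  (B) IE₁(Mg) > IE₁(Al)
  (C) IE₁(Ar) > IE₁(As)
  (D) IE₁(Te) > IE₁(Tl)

(B)

The general trend: first ionisation energy increases across a period and decreases down a group.
(A) He (period 1, group 18) vs Br (period 4, group 17): the stated order agrees with the simple trend.
(B) Mg (period 3, group 2) vs Al (period 3, group 13): the stated order contradicts the simple trend.
(C) Ar (period 3, group 18) vs As (period 4, group 15): the stated order agrees with the simple trend.
(D) Te (period 5, group 16) vs Tl (period 6, group 13): the stated order agrees with the simple trend.
The exception is (B): Al's single 3p electron is easier to remove than one from Mg's filled 3s².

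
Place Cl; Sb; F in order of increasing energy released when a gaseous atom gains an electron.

Sb < F < Cl

F is in period 2, group 17; Cl is in period 3, group 17; Sb is in period 5, group 15.
Electron affinity generally becomes more exothermic across a period toward the halogens and less exothermic down a group.
Here both period and group differ, so the two effects have to be weighed against each other.
F > Sb: both effects reinforce here, so F is clearly the higher of the two.
Cl > F: this pair runs against the simple trend — see the exception note.
Note the exception: Cl has a higher electron affinity than F, contrary to the simple trend — F's small 2p subshell makes the incoming electron feel strong e⁻–e⁻ repulsion, so Cl actually releases more energy on gaining an electron.
For reference (kJ/mol): F 328, Cl 349, Sb 103.
So from lowest to highest: Sb < F < Cl.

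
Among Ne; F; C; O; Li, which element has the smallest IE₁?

Li is in period 2, group 1; C is in period 2, group 14; O is in period 2, group 16; F is in period 2, group 17; Ne is in period 2, group 18.
First ionization energy rises across a period (greater Z_eff holds electrons more tightly) and falls down a group (valence electrons are farther from the nucleus).
All lie in period 2, so first ionization energy increases left to right.
The smallest IE₁ among these belongs to Li.

Li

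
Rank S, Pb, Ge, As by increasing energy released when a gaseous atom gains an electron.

Pb, As, Ge, S

S is in period 3, group 16; Ge is in period 4, group 14; As is in period 4, group 15; Pb is in period 6, group 14.
EA tends to increase across a period and decrease down a group, though the pattern is less regular than for IE or radius.
Here both period and group differ, so the two effects have to be weighed against each other.
As > Pb: both effects reinforce here, so As is clearly the higher of the two.
Ge > As: this pair runs against the simple trend — see the exception note.
S > Ge: relative to Ge, both the across-period and down-group shifts push S's electron affinity up.
Note the exception: Ge has a higher electron affinity than As, contrary to the simple trend — adding an electron to As's half-filled 4p³ is unfavourable, so Ge (4p²) has the more exothermic EA.
Approximate values (kJ/mol): S 200, Ge 119, As 78, Pb 35.
So from lowest to highest: Pb < As < Ge < S.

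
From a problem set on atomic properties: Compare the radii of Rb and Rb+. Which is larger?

Rb

Forming Rb+ removes 1 electron from Rb. Fewer electrons for the same nuclear charge means less shielding and a higher Z_eff on the remaining electrons, and for main-group metals the entire outer shell is lost.
A cation is smaller than its parent atom: Rb+ < Rb.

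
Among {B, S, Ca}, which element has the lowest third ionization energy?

Consider each +2 ion: B²⁺ still has 1 valence electron; S²⁺ still has 4 valence electrons; Ca²⁺ is the bare [Ar] core.
Pulling an electron out of a noble-gas core costs far more than removing a remaining valence electron, so Ca sits at the high end of IE_3.
Valence configurations: B²⁺ [He]2s¹, S²⁺ [Ne]3s²3p².
Approximate IE_3 values (kJ/mol): B 3660, S 3357, Ca 4912.
Overall IE_3 order: S < B < Ca.

S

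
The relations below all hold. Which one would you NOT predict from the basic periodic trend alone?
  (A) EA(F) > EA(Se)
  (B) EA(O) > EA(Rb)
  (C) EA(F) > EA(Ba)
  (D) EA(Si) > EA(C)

The general trend: electron affinity increases across a period and decreases down a group.
(A) F (period 2, group 17) vs Se (period 4, group 16): the stated order agrees with the simple trend.
(B) O (period 2, group 16) vs Rb (period 5, group 1): the stated order agrees with the simple trend.
(C) F (period 2, group 17) vs Ba (period 6, group 2): the stated order agrees with the simple trend.
(D) Si (period 3, group 14) vs C (period 2, group 14): the stated order contradicts the simple trend.
The exception is (D): Si's larger, more diffuse 3p orbitals accept an added electron slightly more readily than C's compact 2p.

(D)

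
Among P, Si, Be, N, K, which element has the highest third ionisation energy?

Be

After 2 electrons have been removed, what remains? P²⁺ still has 3 valence electrons; Si²⁺ still has 2 valence electrons; Be²⁺ is the bare [He] core; N²⁺ still has 3 valence electrons; K²⁺ is already 1 electron into the core.
Usually core removal costs more than valence removal, but here the competition is close: a tightly held n=2 valence electron can cost more to remove than an n=3 core electron, so the actual values have to decide it.
Valence configurations: P²⁺ [Ne]3s²3p¹, Si²⁺ [Ne]3s², N²⁺ [He]2s²2p¹.
P²⁺ loses a lone 3p electron whereas Si²⁺ must break into a filled 3s² pair, so IE_3(Si) > IE_3(P) even though P has the higher nuclear charge.
The numbers (kJ/mol): P 2914, Si 3232, Be 14849, N 4578, K 4420.
Putting it together, IE_3: P < Si < K < N < Be.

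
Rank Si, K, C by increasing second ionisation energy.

Si < C < K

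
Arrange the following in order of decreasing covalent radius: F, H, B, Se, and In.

In, Se, B, F, H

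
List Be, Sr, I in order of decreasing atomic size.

Moving right in a period, electrons are added to the same shell under a stronger nuclear pull, so atoms get smaller; moving down, a new shell is opened and atoms get larger.
Neither a single period nor a single group — weigh both effects.
I > Be: the two effects oppose for this pair; the down-group effect wins (133 vs 102 pm).
Sr > I: Sr lies to the left of I in period 5, so the across-period effect alone puts Sr larger.
For reference (pm): Be 102, Sr 185, I 133.
So from largest to smallest: Sr > I > Be.

Sr > I > Be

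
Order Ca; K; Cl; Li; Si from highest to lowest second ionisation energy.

Li, K, Cl, Si, Ca

Consider each +1 ion: Ca⁺ still has 1 valence electron; K⁺ is the bare [Ar] core; Cl⁺ still has 6 valence electrons; Li⁺ is the bare [He] core; Si⁺ still has 3 valence electrons.
Core electrons are held far more tightly than valence electrons, so K and Li top the IE_2 order.
Valence configurations: Ca⁺ [Ar]4s¹, Cl⁺ [Ne]3s²3p⁴, Si⁺ [Ne]3s²3p¹.
Approximate IE_2 values (kJ/mol): Ca 1145, K 3052, Cl 2298, Li 7298, Si 1577.
Overall IE_2 order: Ca < Si < Cl < K < Li.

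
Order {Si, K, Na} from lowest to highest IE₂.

Si, K, Na

The second ionization energy removes an electron from the +1 ion. For each element: Si⁺ still has 3 valence electrons; K⁺ is the bare [Ar] core; Na⁺ is the bare [Ne] core.
Pulling an electron out of a noble-gas core costs far more than removing a remaining valence electron, so K and Na sit at the high end of IE_2.
The numbers (kJ/mol): Si 1577, K 3052, Na 4562.
Overall IE_2 order: Si < K < Na.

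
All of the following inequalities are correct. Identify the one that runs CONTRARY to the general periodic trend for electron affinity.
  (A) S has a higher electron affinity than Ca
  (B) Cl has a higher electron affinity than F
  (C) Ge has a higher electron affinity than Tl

The general trend: electron affinity increases across a period and decreases down a group.
(A) S (period 3, group 16) vs Ca (period 4, group 2): the stated order agrees with the simple trend.
(B) Cl (period 3, group 17) vs F (period 2, group 17): the stated order contradicts the simple trend.
(C) Ge (period 4, group 14) vs Tl (period 6, group 13): the stated order agrees with the simple trend.
The exception is (B): F's small 2p subshell makes the incoming electron feel strong e⁻–e⁻ repulsion, so Cl actually releases more energy on gaining an electron.

(B)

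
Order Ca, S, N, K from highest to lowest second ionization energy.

Consider each +1 ion: Ca⁺ still has 1 valence electron; S⁺ still has 5 valence electrons; N⁺ still has 4 valence electrons; K⁺ is the bare [Ar] core.
Breaking into a closed-shell core is much more expensive than removing a leftover valence electron — K has the largest IE_2 here.
Valence configurations: Ca⁺ [Ar]4s¹, S⁺ [Ne]3s²3p³, N⁺ [He]2s²2p².
Tabulated IE_2 (kJ/mol): Ca 1145, S 2252, N 2856, K 3052.
Hence IE_2: Ca < S < N < K.

K > N > S > Ca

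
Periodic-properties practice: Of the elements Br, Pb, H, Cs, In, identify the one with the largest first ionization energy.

H

H is in period 1, group 1; Br is in period 4, group 17; In is in period 5, group 13; Cs is in period 6, group 1; Pb is in period 6, group 14.
Removing the outermost electron gets harder across a period and easier down a group.
Neither a single period nor a single group — weigh both effects.
In > Cs: relative to Cs, both the across-period and down-group shifts push In's first ionization energy up.
Pb > In: the two effects oppose for this pair; the across-period effect wins (716 vs 558 kJ/mol).
Br > Pb: relative to Pb, both the across-period and down-group shifts push Br's first ionization energy up.
H > Br: period and group pull opposite ways; the down-group shift dominates (1312 vs 1140 kJ/mol).
For reference (kJ/mol): H 1312, Br 1140, In 558, Cs 376, Pb 716.
The largest first ionization energy among these belongs to H.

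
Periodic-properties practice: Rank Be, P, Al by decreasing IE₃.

Be, P, Al

Consider each +2 ion: Be²⁺ is the bare [He] core; P²⁺ still has 3 valence electrons; Al²⁺ still has 1 valence electron.
Breaking into a closed-shell core is much more expensive than removing a leftover valence electron — Be has the largest IE_3 here.
Valence configurations: P²⁺ [Ne]3s²3p¹, Al²⁺ [Ne]3s¹.
Approximate IE_3 values (kJ/mol): Be 14849, P 2914, Al 2745.
Overall IE_3 order: Al < P < Be.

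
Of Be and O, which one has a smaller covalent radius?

O

Be is in period 2, group 2; O is in period 2, group 16.
Atomic radius shrinks across a period as nuclear charge pulls the same shell inward, and grows down a group as new shells are added.
All lie in period 2, so atomic radius increases right to left.
So O has the smaller covalent radius (O < Be).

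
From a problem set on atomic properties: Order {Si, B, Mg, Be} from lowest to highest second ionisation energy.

Mg < Si < Be < B

After 1 electron has been removed, what remains? Si⁺ still has 3 valence electrons; B⁺ still has 2 valence electrons; Mg⁺ still has 1 valence electron; Be⁺ still has 1 valence electron.
All are still removing valence electrons, so compare the +1 ions as you would atoms: IE_2 generally rises across a period (higher Z_eff) and falls down a group (larger shell), subject to the usual subshell exceptions.
Valence configurations: Si⁺ [Ne]3s²3p¹, B⁺ [He]2s², Mg⁺ [Ne]3s¹, Be⁺ [He]2s¹.
The numbers (kJ/mol): Si 1577, B 2427, Mg 1451, Be 1757.
Overall IE_2 order: Mg < Si < Be < B.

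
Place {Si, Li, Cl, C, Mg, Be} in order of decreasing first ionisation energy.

Cl, C, Be, Si, Mg, Li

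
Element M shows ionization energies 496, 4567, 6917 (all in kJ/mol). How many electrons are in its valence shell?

1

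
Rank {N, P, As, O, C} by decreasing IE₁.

N > O > C > P > As

C is in period 2, group 14; N is in period 2, group 15; O is in period 2, group 16; P is in period 3, group 15; As is in period 4, group 15.
Across a period the outer electron is held more tightly (higher IE₁); down a group it sits in a higher shell, more shielded, and comes off more easily.
Neither a single period nor a single group — weigh both effects.
P > As: they share group 15; the group trend gives P the larger value.
C > P: period and group pull opposite ways; the down-group shift dominates (1086 vs 1012 kJ/mol).
O > C: O lies to the right of C in period 2, so the across-period effect alone puts O higher.
N > O: this pair runs against the simple trend — see the exception note.
Note the exception: N has a higher first ionization energy than O, contrary to the simple trend — pairing an electron in O's 2p⁴ costs repulsion energy, so O ionizes more easily than half-filled N (2p³).
Tabulated first ionization energy (kJ/mol): C 1086, N 1402, O 1314, P 1012, As 947.
So from highest to lowest: N > O > C > P > As.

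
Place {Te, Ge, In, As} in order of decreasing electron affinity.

Te > Ge > As > In

Ge is in period 4, group 14; As is in period 4, group 15; In is in period 5, group 13; Te is in period 5, group 16.
EA tends to increase across a period and decrease down a group, though the pattern is less regular than for IE or radius.
Here both period and group differ, so the two effects have to be weighed against each other.
As > In: relative to In, both the across-period and down-group shifts push As's electron affinity up.
Ge > As: this pair runs against the simple trend — see the exception note.
Te > Ge: the two effects oppose for this pair; the across-period effect wins (190 vs 119 kJ/mol).
Note the exception: Ge has a higher electron affinity than As, contrary to the simple trend — adding an electron to As's half-filled 4p³ is unfavourable, so Ge (4p²) has the more exothermic EA.
Approximate values (kJ/mol): Ge 119, As 78, In 29, Te 190.
So from highest to lowest: Te > Ge > As > In.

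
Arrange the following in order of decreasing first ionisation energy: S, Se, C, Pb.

C, S, Se, Pb

C is in period 2, group 14; S is in period 3, group 16; Se is in period 4, group 16; Pb is in period 6, group 14.
Across a period the outer electron is held more tightly (higher IE₁); down a group it sits in a higher shell, more shielded, and comes off more easily.
Here both period and group differ, so the two effects have to be weighed against each other.
Se > Pb: both effects reinforce here, so Se is clearly the higher of the two.
S > Se: S sits above Se in group 16, so the down-group effect alone puts S higher.
C > S: the two effects oppose for this pair; the down-group effect wins (1086 vs 1000 kJ/mol).
Tabulated first ionization energy (kJ/mol): C 1086, S 1000, Se 941, Pb 716.
So from highest to lowest: C > S > Se > Pb.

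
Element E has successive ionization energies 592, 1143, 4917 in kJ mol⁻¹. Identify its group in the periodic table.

Look for the largest jump between consecutive ionization energies: IE3/IE2 ≈ 4.3, far larger than any earlier ratio.
That jump marks the point where a core electron is being removed. So the atom has 2 valence electrons.
A main-group element with 2 valence electrons is in group 2.

Group 2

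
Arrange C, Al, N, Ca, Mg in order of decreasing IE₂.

N > C > Al > Mg > Ca

After 1 electron has been removed, what remains? C⁺ still has 3 valence electrons; Al⁺ still has 2 valence electrons; N⁺ still has 4 valence electrons; Ca⁺ still has 1 valence electron; Mg⁺ still has 1 valence electron.
All are still removing valence electrons, so compare the +1 ions as you would atoms: IE_2 generally rises across a period (higher Z_eff) and falls down a group (larger shell), subject to the usual subshell exceptions.
Valence configurations: C⁺ [He]2s²2p¹, Al⁺ [Ne]3s², N⁺ [He]2s²2p², Ca⁺ [Ar]4s¹, Mg⁺ [Ne]3s¹.
The numbers (kJ/mol): C 2353, Al 1817, N 2856, Ca 1145, Mg 1451.
Overall IE_2 order: Ca < Mg < Al < C < N.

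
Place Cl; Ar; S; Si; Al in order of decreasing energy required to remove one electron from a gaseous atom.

Ar > Cl > S > Si > Al

Al is in period 3, group 13; Si is in period 3, group 14; S is in period 3, group 16; Cl is in period 3, group 17; Ar is in period 3, group 18.
Removing the outermost electron gets harder across a period and easier down a group.
All lie in period 3, so first ionization energy increases left to right.
So from highest to lowest: Ar > Cl > S > Si > Al.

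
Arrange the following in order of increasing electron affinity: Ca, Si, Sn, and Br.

Ca < Sn < Si < Br

Si is in period 3, group 14; Ca is in period 4, group 2; Br is in period 4, group 17; Sn is in period 5, group 14.
Atoms with high Z_eff and room in the valence shell (especially the halogens) have the most exothermic electron affinities.
Neither a single period nor a single group — weigh both effects.
Sn > Ca: period and group pull opposite ways; the across-period shift dominates (107 vs 2 kJ/mol).
Si > Sn: Si sits above Sn in group 14, so the down-group effect alone puts Si higher.
Br > Si: the two effects oppose for this pair; the across-period effect wins (325 vs 134 kJ/mol).
Tabulated electron affinity (kJ/mol): Si 134, Ca 2, Br 325, Sn 107.
So from lowest to highest: Ca < Sn < Si < Br.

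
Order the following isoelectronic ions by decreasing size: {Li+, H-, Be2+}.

All of these have 2 electrons, so size is governed by nuclear charge alone: the more protons, the stronger the pull on the same electron cloud, and the smaller the ion.
Nuclear charges: Be2+ (Z=4), Li+ (Z=3), H- (Z=1).
Largest to smallest: H- > Li+ > Be2+.

H-, Li+, Be2+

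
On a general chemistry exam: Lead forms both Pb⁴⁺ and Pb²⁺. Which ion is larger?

Both ions have Z = 82 protons, but Pb⁴⁺ has lost more electrons, so its remaining electrons feel a larger effective nuclear charge per electron and are pulled in more tightly.
Higher positive charge → smaller ion, so Pb²⁺ > Pb⁴⁺.

Pb²⁺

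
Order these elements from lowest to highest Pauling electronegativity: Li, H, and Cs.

Cs < Li < H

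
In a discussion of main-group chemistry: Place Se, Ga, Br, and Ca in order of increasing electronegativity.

Ca < Ga < Se < Br

Atoms toward the upper right of the periodic table pull bonding electrons most strongly.
All lie in period 4, so electronegativity increases left to right.
So from lowest to highest: Ca < Ga < Se < Br.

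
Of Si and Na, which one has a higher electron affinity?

Si

Na is in period 3, group 1; Si is in period 3, group 14.
Adding an electron releases more energy for atoms nearer the top right (short of the noble gases).
All lie in period 3, so electron affinity increases left to right.
So Si has the higher electron affinity (Si > Na).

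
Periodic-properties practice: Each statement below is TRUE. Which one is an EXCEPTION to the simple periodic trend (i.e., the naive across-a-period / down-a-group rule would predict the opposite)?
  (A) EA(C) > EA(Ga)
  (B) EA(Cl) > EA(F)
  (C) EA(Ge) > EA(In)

(B)

The general trend: electron affinity increases across a period and decreases down a group.
(A) C (period 2, group 14) vs Ga (period 4, group 13): the stated order agrees with the simple trend.
(B) Cl (period 3, group 17) vs F (period 2, group 17): the stated order contradicts the simple trend.
(C) Ge (period 4, group 14) vs In (period 5, group 13): the stated order agrees with the simple trend.
The exception is (B): F's small 2p subshell makes the incoming electron feel strong e⁻–e⁻ repulsion, so Cl actually releases more energy on gaining an electron.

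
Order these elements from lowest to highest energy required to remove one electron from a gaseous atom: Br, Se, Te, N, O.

N is in period 2, group 15; O is in period 2, group 16; Se is in period 4, group 16; Br is in period 4, group 17; Te is in period 5, group 16.
Across a period the outer electron is held more tightly (higher IE₁); down a group it sits in a higher shell, more shielded, and comes off more easily.
Neither a single period nor a single group — weigh both effects.
Se > Te: Se sits above Te in group 16, so the down-group effect alone puts Se higher.
Br > Se: both are in period 4; the period trend gives Br the larger value.
O > Br: period and group pull opposite ways; the down-group shift dominates (1314 vs 1140 kJ/mol).
N > O: this pair runs against the simple trend — see the exception note.
Note the exception: N has a higher first ionization energy than O, contrary to the simple trend — pairing an electron in O's 2p⁴ costs repulsion energy, so O ionizes more easily than half-filled N (2p³).
Tabulated first ionization energy (kJ/mol): N 1402, O 1314, Se 941, Br 1140, Te 869.
So from lowest to highest: Te < Se < Br < O < N.

Te, Se, Br, O, N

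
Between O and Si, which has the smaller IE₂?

Si

IE_2 is the cost of taking one more electron from the +1 cation: O⁺ still has 5 valence electrons; Si⁺ still has 3 valence electrons.
All are still removing valence electrons, so compare the +1 ions as you would atoms: IE_2 generally rises across a period (higher Z_eff) and falls down a group (larger shell), subject to the usual subshell exceptions.
Valence configurations: O⁺ [He]2s²2p³, Si⁺ [Ne]3s²3p¹.
Approximate IE_2 values (kJ/mol): O 3388, Si 1577.
Putting it together, IE_2: Si < O.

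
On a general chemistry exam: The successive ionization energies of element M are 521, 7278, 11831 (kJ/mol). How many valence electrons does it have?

1

Look for the largest jump between consecutive ionization energies: IE2/IE1 ≈ 14.0, far larger than any earlier ratio.
That jump marks the point where a core electron is being removed. So the atom has 1 valence electron.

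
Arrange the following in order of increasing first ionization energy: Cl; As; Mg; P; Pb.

Mg is in period 3, group 2; P is in period 3, group 15; Cl is in period 3, group 17; As is in period 4, group 15; Pb is in period 6, group 14.
Across a period the outer electron is held more tightly (higher IE₁); down a group it sits in a higher shell, more shielded, and comes off more easily.
These span different periods and groups, so the two trends combine.
Mg > Pb: the two effects oppose for this pair; the down-group effect wins (738 vs 716 kJ/mol).
As > Mg: the two effects oppose for this pair; the across-period effect wins (947 vs 738 kJ/mol).
P > As: P sits above As in group 15, so the down-group effect alone puts P higher.
Cl > P: Cl lies to the right of P in period 3, so the across-period effect alone puts Cl higher.
For reference (kJ/mol): Mg 738, P 1012, Cl 1251, As 947, Pb 716.
So from lowest to highest: Pb < Mg < As < P < Cl.

Pb < Mg < As < P < Cl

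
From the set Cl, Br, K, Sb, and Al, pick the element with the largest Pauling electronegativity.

Cl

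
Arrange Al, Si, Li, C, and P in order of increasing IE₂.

Si < Al < P < C < Li

Consider each +1 ion: Al⁺ still has 2 valence electrons; Si⁺ still has 3 valence electrons; Li⁺ is the bare [He] core; C⁺ still has 3 valence electrons; P⁺ still has 4 valence electrons.
Core electrons are held far more tightly than valence electrons, so Li tops the IE_2 order.
Valence configurations: Al⁺ [Ne]3s², Si⁺ [Ne]3s²3p¹, C⁺ [He]2s²2p¹, P⁺ [Ne]3s²3p².
Si⁺ loses a lone 3p electron whereas Al⁺ must break into a filled 3s² pair, so IE_2(Al) > IE_2(Si) even though Si has the higher nuclear charge.
Tabulated IE_2 (kJ/mol): Al 1817, Si 1577, Li 7298, C 2353, P 1907.
Putting it together, IE_2: Si < Al < P < C < Li.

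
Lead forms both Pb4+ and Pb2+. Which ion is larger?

Pb2+

Both ions have Z = 82 protons, but Pb4+ has lost more electrons, so its remaining electrons feel a larger effective nuclear charge per electron and are pulled in more tightly.
Higher positive charge → smaller ion, so Pb2+ > Pb4+.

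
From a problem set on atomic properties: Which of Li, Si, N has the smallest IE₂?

Si

Consider each +1 ion: Li⁺ is the bare [He] core; Si⁺ still has 3 valence electrons; N⁺ still has 4 valence electrons.
Breaking into a closed-shell core is much more expensive than removing a leftover valence electron — Li has the largest IE_2 here.
Valence configurations: Si⁺ [Ne]3s²3p¹, N⁺ [He]2s²2p².
Approximate IE_2 values (kJ/mol): Li 7298, Si 1577, N 2856.
Overall IE_2 order: Si < N < Li.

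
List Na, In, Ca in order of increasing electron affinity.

Electron affinity generally becomes more exothermic across a period toward the halogens and less exothermic down a group.
These sit on a diagonal, where the across-period and down-group effects partly cancel.
In > Ca: period and group pull opposite ways; the across-period shift dominates (29 vs 2 kJ/mol).
Na > In: period and group pull opposite ways; the down-group shift dominates (53 vs 29 kJ/mol).
For reference (kJ/mol): Na 53, Ca 2, In 29.
So from lowest to highest: Ca < In < Na.

Ca, In, Na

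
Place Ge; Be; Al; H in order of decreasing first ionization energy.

H > Be > Ge > Al

IE₁ increases left→right with effective nuclear charge and decreases top→bottom as the valence shell moves farther out.
These sit on a diagonal, where the across-period and down-group effects partly cancel.
Ge > Al: period and group pull opposite ways; the across-period shift dominates (762 vs 578 kJ/mol).
Be > Ge: period and group pull opposite ways; the down-group shift dominates (900 vs 762 kJ/mol).
H > Be: the two effects oppose for this pair; the down-group effect wins (1312 vs 900 kJ/mol).
Approximate values (kJ/mol): H 1312, Be 900, Al 578, Ge 762.
So from highest to lowest: H > Be > Ge > Al.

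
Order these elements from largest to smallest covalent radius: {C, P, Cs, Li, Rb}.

Cs, Rb, Li, P, C

Moving right in a period, electrons are added to the same shell under a stronger nuclear pull, so atoms get smaller; moving down, a new shell is opened and atoms get larger.
Neither a single period nor a single group — weigh both effects.
P > C: the two effects oppose for this pair; the down-group effect wins (111 vs 75 pm).
Li > P: period and group pull opposite ways; the across-period shift dominates (133 vs 111 pm).
Rb > Li: they share group 1; the group trend gives Rb the larger value.
Cs > Rb: they share group 1; the group trend gives Cs the larger value.
Tabulated atomic radius (pm): Li 133, C 75, P 111, Rb 210, Cs 232.
So from largest to smallest: Cs > Rb > Li > P > C.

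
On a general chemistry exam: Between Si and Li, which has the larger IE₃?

Consider each +2 ion: Si²⁺ still has 2 valence electrons; Li²⁺ is already 1 electron into the core.
Pulling an electron out of a noble-gas core costs far more than removing a remaining valence electron, so Li sits at the high end of IE_3.
Tabulated IE_3 (kJ/mol): Si 3232, Li 11815.
Hence IE_3: Si < Li.

Li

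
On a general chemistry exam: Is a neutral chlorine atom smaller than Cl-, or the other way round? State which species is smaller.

Cl

Forming Cl- adds 1 electron to Cl. More electron–electron repulsion in the same shell, with unchanged nuclear charge, lets the cloud expand.
An anion is larger than its parent atom: Cl- > Cl.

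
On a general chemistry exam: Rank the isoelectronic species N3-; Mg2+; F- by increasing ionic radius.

Mg2+ < F- < N3-

All of these have 10 electrons, so size is governed by nuclear charge alone: the more protons, the stronger the pull on the same electron cloud, and the smaller the ion.
Nuclear charges: Mg2+ (Z=12), F- (Z=9), N3- (Z=7).
Smallest to largest: Mg2+ < F- < N3-.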